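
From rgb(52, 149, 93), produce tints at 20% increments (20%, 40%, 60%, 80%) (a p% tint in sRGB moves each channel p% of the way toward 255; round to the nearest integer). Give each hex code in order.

#5daa7d, #85bf9e, #aed5be, #d6eadf

20%: (52 + 40.6 = 92.6→93, 149 + 21.2 = 170.2→170, 93 + 32.4 = 125.4→125) → #5daa7d
40%: (52 + 81.2 = 133.2→133, 149 + 42.4 = 191.4→191, 93 + 64.8 = 157.8→158) → #85bf9e
60%: (52 + 121.8 = 173.8→174, 149 + 63.6 = 212.6→213, 93 + 97.2 = 190.2→190) → #aed5be
80%: (52 + 162.4 = 214.4→214, 149 + 84.8 = 233.8→234, 93 + 129.6 = 222.6→223) → #d6eadf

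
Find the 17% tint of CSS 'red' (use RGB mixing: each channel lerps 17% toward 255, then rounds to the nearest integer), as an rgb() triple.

rgb(255, 43, 43)

CSS red is rgb(255, 0, 0).
Lerp each channel 17% toward 255:
  R: 255 + 0 = 255 → 255
  G: 0 + 43.35 = 43.35 → 43
  B: 0 + 0.17×(255−0) = 0 + 43.35 = 43.35 → 43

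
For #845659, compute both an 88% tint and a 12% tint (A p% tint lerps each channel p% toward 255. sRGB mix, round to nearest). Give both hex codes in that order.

#f0ebeb, #936a6d

#845659 is rgb(132, 86, 89).
88% tint:
  R: 132 + 108.24 = 240.24 → 240
  G: 86 + 0.88×(255−86) = 86 + 148.72 = 234.72 → 235
  B: 89 + 0.88×(255−89) = 89 + 146.08 = 235.08 → 235
  → #f0ebeb
12% tint:
  R: 132 + 0.12×(255−132) = 132 + 14.76 = 146.76 → 147
  G: 86 + 0.12×(255−86) = 86 + 20.28 = 106.28 → 106
  B: 89 + 0.12×(255−89) = 89 + 19.92 = 108.92 → 109
  → #936a6d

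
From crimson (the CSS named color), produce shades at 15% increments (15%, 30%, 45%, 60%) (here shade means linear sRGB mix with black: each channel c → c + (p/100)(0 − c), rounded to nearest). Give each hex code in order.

CSS crimson is rgb(220, 20, 60).
15%: (220 − 33 = 187→187, 20 − 3 = 17→17, 60 − 9 = 51→51) → #BB1133
30%: (220 − 66 = 154→154, 20 − 6 = 14→14, 60 − 18 = 42→42) → #9A0E2A
45%: (220 − 99 = 121→121, 20 − 9 = 11→11, 60 − 27 = 33→33) → #790B21
60%: (220 − 132 = 88→88, 20 − 12 = 8→8, 60 − 36 = 24→24) → #580818

#BB1133, #9A0E2A, #790B21, #580818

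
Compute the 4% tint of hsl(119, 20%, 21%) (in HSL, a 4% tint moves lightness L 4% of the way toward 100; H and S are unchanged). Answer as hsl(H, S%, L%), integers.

hsl(119, 20%, 24%)

L moves 4% from 21 toward 100: 21 + 3.16 = 24.16 → 24.
H and S are unchanged.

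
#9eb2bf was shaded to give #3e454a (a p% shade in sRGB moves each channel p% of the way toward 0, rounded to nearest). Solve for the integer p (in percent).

#9eb2bf is rgb(158, 178, 191); #3e454a is rgb(62, 69, 74).
On the B channel (widest range): 74 ≈ 191 + (p/100)(0 − 191), so p ≈ 100×(74 − 191)/(0 − 191) = -11700/-191 = 61.26.
p = 61 reproduces all three channels after rounding.

61%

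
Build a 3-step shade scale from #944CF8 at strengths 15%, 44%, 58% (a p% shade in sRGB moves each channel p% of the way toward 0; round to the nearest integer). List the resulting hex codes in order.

#944CF8 is rgb(148, 76, 248).
15%: (148 − 22.2 = 125.8→126, 76 − 11.4 = 64.6→65, 248 − 37.2 = 210.8→211) → #7E41D3
44%: (148 − 65.12 = 82.88→83, 76 − 33.44 = 42.56→43, 248 − 109.12 = 138.88→139) → #532B8B
58%: (148 − 85.84 = 62.16→62, 76 − 44.08 = 31.92→32, 248 − 143.84 = 104.16→104) → #3E2068

#7E41D3, #532B8B, #3E2068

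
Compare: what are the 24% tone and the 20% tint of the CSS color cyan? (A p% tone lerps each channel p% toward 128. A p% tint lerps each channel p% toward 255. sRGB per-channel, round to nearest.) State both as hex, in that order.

#1FE1E1, #33FFFF

CSS cyan is rgb(0, 255, 255).
24% tone:
  R: 0 + 0.24×(128−0) = 0 + 30.72 = 30.72 → 31
  G: 255 + 0.24×(128−255) = 255 − 30.48 = 224.52 → 225
  B: 255 + 0.24×(128−255) = 255 − 30.48 = 224.52 → 225
  → #1FE1E1
20% tint:
  R: 0 + 0.2×(255−0) = 0 + 51 = 51 → 51
  G: 255 + 0 = 255 → 255
  B: 255 + 0.2×(255−255) = 255 + 0 = 255 → 255
  → #33FFFF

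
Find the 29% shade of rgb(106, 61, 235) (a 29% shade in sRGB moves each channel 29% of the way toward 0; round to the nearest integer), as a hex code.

#4B2BA7

Lerp each channel 29% toward 0:
  R: 106 + 0.29×(0−106) = 106 − 30.74 = 75.26 → 75
  G: 61 + 0.29×(0−61) = 61 − 17.69 = 43.31 → 43
  B: 235 + 0.29×(0−235) = 235 − 68.15 = 166.85 → 167
rgb(75, 43, 167) = #4B2BA7.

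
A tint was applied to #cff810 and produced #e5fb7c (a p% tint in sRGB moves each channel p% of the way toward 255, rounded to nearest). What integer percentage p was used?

#cff810 is rgb(207, 248, 16); #e5fb7c is rgb(229, 251, 124).
On the B channel (widest range): 124 ≈ 16 + (p/100)(255 − 16), so p ≈ 100×(124 − 16)/(255 − 16) = 10800/239 = 45.19.
p = 45 reproduces all three channels after rounding.

45%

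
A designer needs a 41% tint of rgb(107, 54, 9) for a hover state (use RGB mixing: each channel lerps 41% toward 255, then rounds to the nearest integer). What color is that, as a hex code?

Lerp each channel 41% toward 255:
  R: 107 + 0.41×(255−107) = 107 + 60.68 = 167.68 → 168
  G: 54 + 82.41 = 136.41 → 136
  B: 9 + 0.41×(255−9) = 9 + 100.86 = 109.86 → 110
rgb(168, 136, 110) = #a8886e.

#a8886e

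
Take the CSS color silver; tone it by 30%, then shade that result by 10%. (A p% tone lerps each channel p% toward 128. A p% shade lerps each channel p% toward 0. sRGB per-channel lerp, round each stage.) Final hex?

#9C9C9C

CSS silver is rgb(192, 192, 192).
Per channel, c → c + 0.3(128 − c):
  R: 192 + 0.3×(128−192) = 192 − 19.2 = 172.8 → 173
  G: 192 − 19.2 = 172.8 → 173
  B: 192 + 0.3×(128−192) = 192 − 19.2 = 172.8 → 173
After the tone: rgb(173, 173, 173) = #ADADAD.
Per channel, c → c + 0.1(0 − c):
  R: 173 + 0.1×(0−173) = 173 − 17.3 = 155.7 → 156
  G: 173 − 17.3 = 155.7 → 156
  B: 173 − 17.3 = 155.7 → 156
rgb(156, 156, 156) = #9C9C9C.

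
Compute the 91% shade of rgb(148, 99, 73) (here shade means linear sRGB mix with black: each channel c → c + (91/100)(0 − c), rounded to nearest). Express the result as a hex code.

#0D0907

Per channel, c → c + 0.91(0 − c):
  R: 148 − 134.68 = 13.32 → 13
  G: 99 − 90.09 = 8.91 → 9
  B: 73 − 66.43 = 6.57 → 7
rgb(13, 9, 7) = #0D0907.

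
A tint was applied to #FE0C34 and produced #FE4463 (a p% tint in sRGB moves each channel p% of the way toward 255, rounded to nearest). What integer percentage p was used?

#FE0C34 is rgb(254, 12, 52); #FE4463 is rgb(254, 68, 99).
On the G channel (widest range): 68 ≈ 12 + (p/100)(255 − 12), so p ≈ 100×(68 − 12)/(255 − 12) = 5600/243 = 23.05.
p = 23 reproduces all three channels after rounding.

23%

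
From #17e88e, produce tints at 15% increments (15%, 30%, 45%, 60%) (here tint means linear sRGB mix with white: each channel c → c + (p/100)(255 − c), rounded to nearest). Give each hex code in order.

#3aeb9f, #5defb0, #7ff2c1, #a2f6d2

#17e88e is rgb(23, 232, 142).
15%: (23 + 34.8 = 57.8→58, 232 + 3.45 = 235.45→235, 142 + 16.95 = 158.95→159) → #3aeb9f
30%: (23 + 69.6 = 92.6→93, 232 + 6.9 = 238.9→239, 142 + 33.9 = 175.9→176) → #5defb0
45%: (23 + 104.4 = 127.4→127, 232 + 10.35 = 242.35→242, 142 + 50.85 = 192.85→193) → #7ff2c1
60%: (23 + 139.2 = 162.2→162, 232 + 13.8 = 245.8→246, 142 + 67.8 = 209.8→210) → #a2f6d2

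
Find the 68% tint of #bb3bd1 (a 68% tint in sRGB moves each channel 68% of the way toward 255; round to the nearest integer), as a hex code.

#e9c0f0

#bb3bd1 is rgb(187, 59, 209).
Lerp each channel 68% toward 255:
  R: 187 + 0.68×(255−187) = 187 + 46.24 = 233.24 → 233
  G: 59 + 0.68×(255−59) = 59 + 133.28 = 192.28 → 192
  B: 209 + 31.28 = 240.28 → 240
rgb(233, 192, 240) = #e9c0f0.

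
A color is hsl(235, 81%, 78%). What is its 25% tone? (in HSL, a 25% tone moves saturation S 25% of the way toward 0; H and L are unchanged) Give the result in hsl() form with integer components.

hsl(235, 61%, 78%)

S moves 25% from 81 toward 0: 81 − 20.25 = 60.75 → 61.
H and L are unchanged.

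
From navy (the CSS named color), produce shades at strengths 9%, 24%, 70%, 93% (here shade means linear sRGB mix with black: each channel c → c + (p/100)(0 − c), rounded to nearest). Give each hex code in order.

#000074, #000061, #000026, #000009

CSS navy is rgb(0, 0, 128).
9%: (0→0, 0→0, 128 − 11.52 = 116.48→116) → #000074
24%: (0→0, 0→0, 128 − 30.72 = 97.28→97) → #000061
70%: (0→0, 0→0, 128 − 89.6 = 38.4→38) → #000026
93%: (0→0, 0→0, 128 − 119.04 = 8.96→9) → #000009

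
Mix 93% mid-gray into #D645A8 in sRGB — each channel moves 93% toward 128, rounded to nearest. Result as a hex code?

#D645A8 is rgb(214, 69, 168).
Per channel, c → c + 0.93(128 − c):
  R: 214 − 79.98 = 134.02 → 134
  G: 69 + 54.87 = 123.87 → 124
  B: 168 + 0.93×(128−168) = 168 − 37.2 = 130.8 → 131
rgb(134, 124, 131) = #867C83.

#867C83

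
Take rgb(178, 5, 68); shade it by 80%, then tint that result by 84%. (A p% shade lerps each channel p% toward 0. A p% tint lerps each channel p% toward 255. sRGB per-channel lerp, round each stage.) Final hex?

#DCD6D8

An 80% shade moves each channel 80% toward 0:
  R: 178 + 0.8×(0−178) = 178 − 142.4 = 35.6 → 36
  G: 5 − 4 = 1 → 1
  B: 68 + 0.8×(0−68) = 68 − 54.4 = 13.6 → 14
After the shade: rgb(36, 1, 14) = #24010E.
An 84% tint moves each channel 84% toward 255:
  R: 36 + 183.96 = 219.96 → 220
  G: 1 + 213.36 = 214.36 → 214
  B: 14 + 202.44 = 216.44 → 216
rgb(220, 214, 216) = #DCD6D8.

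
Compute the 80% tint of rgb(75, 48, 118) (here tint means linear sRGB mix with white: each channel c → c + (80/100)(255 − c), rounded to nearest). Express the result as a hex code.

Per channel, c → c + 0.8(255 − c):
  R: 75 + 0.8×(255−75) = 75 + 144 = 219 → 219
  G: 48 + 165.6 = 213.6 → 214
  B: 118 + 0.8×(255−118) = 118 + 109.6 = 227.6 → 228
rgb(219, 214, 228) = #dbd6e4.

#dbd6e4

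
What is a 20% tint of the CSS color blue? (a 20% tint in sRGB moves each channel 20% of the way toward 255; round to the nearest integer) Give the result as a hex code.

#3333FF

CSS blue is rgb(0, 0, 255).
Per channel, c → c + 0.2(255 − c):
  R: 0 + 0.2×(255−0) = 0 + 51 = 51 → 51
  G: 0 + 0.2×(255−0) = 0 + 51 = 51 → 51
  B: 255 + 0 = 255 → 255
rgb(51, 51, 255) = #3333FF.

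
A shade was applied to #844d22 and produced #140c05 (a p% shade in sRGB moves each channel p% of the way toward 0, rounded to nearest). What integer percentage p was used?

85%

#844d22 is rgb(132, 77, 34); #140c05 is rgb(20, 12, 5).
On the R channel (widest range): 20 ≈ 132 + (p/100)(0 − 132), so p ≈ 100×(20 − 132)/(0 − 132) = -11200/-132 = 84.85.
p = 85 reproduces all three channels after rounding.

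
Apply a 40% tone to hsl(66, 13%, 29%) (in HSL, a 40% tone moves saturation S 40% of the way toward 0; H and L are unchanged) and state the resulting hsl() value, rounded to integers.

hsl(66, 8%, 29%)

S moves 40% from 13 toward 0: 13 − 5.2 = 7.8 → 8.
H and L are unchanged.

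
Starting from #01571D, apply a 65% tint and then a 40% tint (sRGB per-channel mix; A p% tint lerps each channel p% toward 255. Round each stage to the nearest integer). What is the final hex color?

#CADCD0

#01571D is rgb(1, 87, 29).
Lerp each channel 65% toward 255:
  R: 1 + 165.1 = 166.1 → 166
  G: 87 + 0.65×(255−87) = 87 + 109.2 = 196.2 → 196
  B: 29 + 0.65×(255−29) = 29 + 146.9 = 175.9 → 176
After the tint: rgb(166, 196, 176) = #A6C4B0.
A 40% tint moves each channel 40% toward 255:
  R: 166 + 35.6 = 201.6 → 202
  G: 196 + 0.4×(255−196) = 196 + 23.6 = 219.6 → 220
  B: 176 + 31.6 = 207.6 → 208
rgb(202, 220, 208) = #CADCD0.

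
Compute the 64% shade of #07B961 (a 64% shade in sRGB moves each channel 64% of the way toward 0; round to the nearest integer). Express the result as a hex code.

#034323

#07B961 is rgb(7, 185, 97).
A 64% shade moves each channel 64% toward 0:
  R: 7 + 0.64×(0−7) = 7 − 4.48 = 2.52 → 3
  G: 185 + 0.64×(0−185) = 185 − 118.4 = 66.6 → 67
  B: 97 − 62.08 = 34.92 → 35
rgb(3, 67, 35) = #034323.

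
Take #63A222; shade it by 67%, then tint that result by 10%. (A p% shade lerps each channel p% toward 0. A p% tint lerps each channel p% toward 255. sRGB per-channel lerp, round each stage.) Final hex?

#63A222 is rgb(99, 162, 34).
Lerp each channel 67% toward 0:
  R: 99 − 66.33 = 32.67 → 33
  G: 162 + 0.67×(0−162) = 162 − 108.54 = 53.46 → 53
  B: 34 + 0.67×(0−34) = 34 − 22.78 = 11.22 → 11
After the shade: rgb(33, 53, 11) = #21350B.
Per channel, c → c + 0.1(255 − c):
  R: 33 + 22.2 = 55.2 → 55
  G: 53 + 20.2 = 73.2 → 73
  B: 11 + 24.4 = 35.4 → 35
rgb(55, 73, 35) = #374923.

#374923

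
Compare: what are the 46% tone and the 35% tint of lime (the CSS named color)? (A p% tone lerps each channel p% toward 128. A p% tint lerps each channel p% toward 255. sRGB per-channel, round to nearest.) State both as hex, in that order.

CSS lime is rgb(0, 255, 0).
46% tone:
  R: 0 + 0.46×(128−0) = 0 + 58.88 = 58.88 → 59
  G: 255 + 0.46×(128−255) = 255 − 58.42 = 196.58 → 197
  B: 0 + 58.88 = 58.88 → 59
  → #3BC53B
35% tint:
  R: 0 + 89.25 = 89.25 → 89
  G: 255 + 0 = 255 → 255
  B: 0 + 89.25 = 89.25 → 89
  → #59FF59

#3BC53B, #59FF59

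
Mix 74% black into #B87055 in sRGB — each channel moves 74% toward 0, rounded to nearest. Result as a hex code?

#B87055 is rgb(184, 112, 85).
Per channel, c → c + 0.74(0 − c):
  R: 184 + 0.74×(0−184) = 184 − 136.16 = 47.84 → 48
  G: 112 + 0.74×(0−112) = 112 − 82.88 = 29.12 → 29
  B: 85 − 62.9 = 22.1 → 22
rgb(48, 29, 22) = #301D16.

#301D16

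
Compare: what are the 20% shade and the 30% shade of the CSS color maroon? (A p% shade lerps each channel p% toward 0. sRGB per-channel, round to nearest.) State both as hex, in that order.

#660000, #5A0000

CSS maroon is rgb(128, 0, 0).
20% shade:
  R: 128 + 0.2×(0−128) = 128 − 25.6 = 102.4 → 102
  G: 0 + 0.2×(0−0) = 0 + 0 = 0 → 0
  B: 0 + 0.2×(0−0) = 0 + 0 = 0 → 0
  → #660000
30% shade:
  R: 128 − 38.4 = 89.6 → 90
  G: 0 + 0.3×(0−0) = 0 + 0 = 0 → 0
  B: 0 + 0 = 0 → 0
  → #5A0000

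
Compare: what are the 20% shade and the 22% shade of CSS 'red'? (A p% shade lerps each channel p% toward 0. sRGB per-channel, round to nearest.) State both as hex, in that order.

#CC0000, #C70000

CSS red is rgb(255, 0, 0).
20% shade:
  R: 255 − 51 = 204 → 204
  G: 0 + 0 = 0 → 0
  B: 0 + 0.2×(0−0) = 0 + 0 = 0 → 0
  → #CC0000
22% shade:
  R: 255 + 0.22×(0−255) = 255 − 56.1 = 198.9 → 199
  G: 0 + 0 = 0 → 0
  B: 0 + 0.22×(0−0) = 0 + 0 = 0 → 0
  → #C70000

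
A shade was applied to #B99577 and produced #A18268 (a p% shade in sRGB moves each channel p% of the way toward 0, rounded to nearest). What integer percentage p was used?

#B99577 is rgb(185, 149, 119); #A18268 is rgb(161, 130, 104).
On the R channel (widest range): 161 ≈ 185 + (p/100)(0 − 185), so p ≈ 100×(161 − 185)/(0 − 185) = -2400/-185 = 12.97.
p = 13 reproduces all three channels after rounding.

13%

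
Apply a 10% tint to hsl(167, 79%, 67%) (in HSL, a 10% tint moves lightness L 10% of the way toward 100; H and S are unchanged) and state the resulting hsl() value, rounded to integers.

hsl(167, 79%, 70%)

L moves 10% from 67 toward 100: 67 + 3.3 = 70.3 → 70.
H and S are unchanged.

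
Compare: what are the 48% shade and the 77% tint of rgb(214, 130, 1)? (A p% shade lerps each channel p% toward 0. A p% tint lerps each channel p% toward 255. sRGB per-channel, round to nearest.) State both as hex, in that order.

48% shade:
  R: 214 + 0.48×(0−214) = 214 − 102.72 = 111.28 → 111
  G: 130 + 0.48×(0−130) = 130 − 62.4 = 67.6 → 68
  B: 1 + 0.48×(0−1) = 1 − 0.48 = 0.52 → 1
  → #6f4401
77% tint:
  R: 214 + 0.77×(255−214) = 214 + 31.57 = 245.57 → 246
  G: 130 + 0.77×(255−130) = 130 + 96.25 = 226.25 → 226
  B: 1 + 0.77×(255−1) = 1 + 195.58 = 196.58 → 197
  → #f6e2c5

#6f4401, #f6e2c5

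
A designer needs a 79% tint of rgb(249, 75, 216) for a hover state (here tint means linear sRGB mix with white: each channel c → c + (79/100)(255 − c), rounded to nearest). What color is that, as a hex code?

#fed9f7

Lerp each channel 79% toward 255:
  R: 249 + 4.74 = 253.74 → 254
  G: 75 + 0.79×(255−75) = 75 + 142.2 = 217.2 → 217
  B: 216 + 30.81 = 246.81 → 247
rgb(254, 217, 247) = #fed9f7.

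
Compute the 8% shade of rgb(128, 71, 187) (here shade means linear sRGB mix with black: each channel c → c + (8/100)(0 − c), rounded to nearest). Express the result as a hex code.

#7641AC

An 8% shade moves each channel 8% toward 0:
  R: 128 + 0.08×(0−128) = 128 − 10.24 = 117.76 → 118
  G: 71 + 0.08×(0−71) = 71 − 5.68 = 65.32 → 65
  B: 187 + 0.08×(0−187) = 187 − 14.96 = 172.04 → 172
rgb(118, 65, 172) = #7641AC.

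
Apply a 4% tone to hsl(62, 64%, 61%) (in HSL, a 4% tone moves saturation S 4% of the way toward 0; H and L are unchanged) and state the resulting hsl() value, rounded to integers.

hsl(62, 61%, 61%)

S moves 4% from 64 toward 0: 64 − 2.56 = 61.44 → 61.
H and L are unchanged.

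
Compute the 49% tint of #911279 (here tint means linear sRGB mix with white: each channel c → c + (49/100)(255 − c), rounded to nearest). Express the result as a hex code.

#c786bb

#911279 is rgb(145, 18, 121).
A 49% tint moves each channel 49% toward 255:
  R: 145 + 0.49×(255−145) = 145 + 53.9 = 198.9 → 199
  G: 18 + 116.13 = 134.13 → 134
  B: 121 + 65.66 = 186.66 → 187
rgb(199, 134, 187) = #c786bb.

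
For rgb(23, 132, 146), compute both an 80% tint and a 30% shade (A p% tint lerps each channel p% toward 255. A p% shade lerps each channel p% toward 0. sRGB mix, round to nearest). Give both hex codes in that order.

80% tint:
  R: 23 + 185.6 = 208.6 → 209
  G: 132 + 0.8×(255−132) = 132 + 98.4 = 230.4 → 230
  B: 146 + 0.8×(255−146) = 146 + 87.2 = 233.2 → 233
  → #d1e6e9
30% shade:
  R: 23 + 0.3×(0−23) = 23 − 6.9 = 16.1 → 16
  G: 132 − 39.6 = 92.4 → 92
  B: 146 + 0.3×(0−146) = 146 − 43.8 = 102.2 → 102
  → #105c66

#d1e6e9, #105c66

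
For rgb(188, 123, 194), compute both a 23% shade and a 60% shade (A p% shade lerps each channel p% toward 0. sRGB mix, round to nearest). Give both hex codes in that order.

23% shade:
  R: 188 + 0.23×(0−188) = 188 − 43.24 = 144.76 → 145
  G: 123 + 0.23×(0−123) = 123 − 28.29 = 94.71 → 95
  B: 194 − 44.62 = 149.38 → 149
  → #915f95
60% shade:
  R: 188 + 0.6×(0−188) = 188 − 112.8 = 75.2 → 75
  G: 123 + 0.6×(0−123) = 123 − 73.8 = 49.2 → 49
  B: 194 − 116.4 = 77.6 → 78
  → #4b314e

#915f95, #4b314e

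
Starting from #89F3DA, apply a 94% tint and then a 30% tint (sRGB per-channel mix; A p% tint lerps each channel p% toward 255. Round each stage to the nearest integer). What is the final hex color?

#FAFEFE

#89F3DA is rgb(137, 243, 218).
Per channel, c → c + 0.94(255 − c):
  R: 137 + 0.94×(255−137) = 137 + 110.92 = 247.92 → 248
  G: 243 + 0.94×(255−243) = 243 + 11.28 = 254.28 → 254
  B: 218 + 0.94×(255−218) = 218 + 34.78 = 252.78 → 253
After the tint: rgb(248, 254, 253) = #F8FEFD.
Lerp each channel 30% toward 255:
  R: 248 + 0.3×(255−248) = 248 + 2.1 = 250.1 → 250
  G: 254 + 0.3 = 254.3 → 254
  B: 253 + 0.3×(255−253) = 253 + 0.6 = 253.6 → 254
rgb(250, 254, 254) = #FAFEFE.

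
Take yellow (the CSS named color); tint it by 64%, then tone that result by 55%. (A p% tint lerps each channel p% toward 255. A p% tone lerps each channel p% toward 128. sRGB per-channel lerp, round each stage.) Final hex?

#B9B990

CSS yellow is rgb(255, 255, 0).
A 64% tint moves each channel 64% toward 255:
  R: 255 + 0.64×(255−255) = 255 + 0 = 255 → 255
  G: 255 + 0.64×(255−255) = 255 + 0 = 255 → 255
  B: 0 + 0.64×(255−0) = 0 + 163.2 = 163.2 → 163
After the tint: rgb(255, 255, 163) = #FFFFA3.
A 55% tone moves each channel 55% toward 128:
  R: 255 − 69.85 = 185.15 → 185
  G: 255 − 69.85 = 185.15 → 185
  B: 163 + 0.55×(128−163) = 163 − 19.25 = 143.75 → 144
rgb(185, 185, 144) = #B9B990.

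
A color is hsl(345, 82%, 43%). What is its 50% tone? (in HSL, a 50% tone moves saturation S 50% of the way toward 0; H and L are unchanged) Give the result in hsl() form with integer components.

S moves 50% from 82 toward 0: 82 − 41 = 41 → 41.
H and L are unchanged.

hsl(345, 41%, 43%)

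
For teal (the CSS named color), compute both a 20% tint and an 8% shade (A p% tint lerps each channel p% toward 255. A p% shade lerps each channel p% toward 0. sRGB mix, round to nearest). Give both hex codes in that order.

#339999, #007676

CSS teal is rgb(0, 128, 128).
20% tint:
  R: 0 + 51 = 51 → 51
  G: 128 + 0.2×(255−128) = 128 + 25.4 = 153.4 → 153
  B: 128 + 0.2×(255−128) = 128 + 25.4 = 153.4 → 153
  → #339999
8% shade:
  R: 0 + 0 = 0 → 0
  G: 128 + 0.08×(0−128) = 128 − 10.24 = 117.76 → 118
  B: 128 − 10.24 = 117.76 → 118
  → #007676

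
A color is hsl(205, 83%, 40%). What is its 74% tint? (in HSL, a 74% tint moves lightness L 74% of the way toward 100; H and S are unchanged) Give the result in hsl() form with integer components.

L moves 74% from 40 toward 100: 40 + 44.4 = 84.4 → 84.
H and S are unchanged.

hsl(205, 83%, 84%)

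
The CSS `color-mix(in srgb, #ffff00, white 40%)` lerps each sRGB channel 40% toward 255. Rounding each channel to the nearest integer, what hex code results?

#ffff66

#ffff00 is rgb(255, 255, 0).
Lerp each channel 40% toward 255:
  R: 255 + 0.4×(255−255) = 255 + 0 = 255 → 255
  G: 255 + 0 = 255 → 255
  B: 0 + 0.4×(255−0) = 0 + 102 = 102 → 102
rgb(255, 255, 102) = #ffff66.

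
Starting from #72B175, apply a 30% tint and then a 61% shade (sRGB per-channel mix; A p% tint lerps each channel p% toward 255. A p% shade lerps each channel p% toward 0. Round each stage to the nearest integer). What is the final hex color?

#72B175 is rgb(114, 177, 117).
A 30% tint moves each channel 30% toward 255:
  R: 114 + 0.3×(255−114) = 114 + 42.3 = 156.3 → 156
  G: 177 + 23.4 = 200.4 → 200
  B: 117 + 0.3×(255−117) = 117 + 41.4 = 158.4 → 158
After the tint: rgb(156, 200, 158) = #9CC89E.
Lerp each channel 61% toward 0:
  R: 156 + 0.61×(0−156) = 156 − 95.16 = 60.84 → 61
  G: 200 + 0.61×(0−200) = 200 − 122 = 78 → 78
  B: 158 + 0.61×(0−158) = 158 − 96.38 = 61.62 → 62
rgb(61, 78, 62) = #3D4E3E.

#3D4E3E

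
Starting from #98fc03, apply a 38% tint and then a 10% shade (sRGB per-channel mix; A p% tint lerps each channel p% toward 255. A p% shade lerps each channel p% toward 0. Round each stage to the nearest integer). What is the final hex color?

#98fc03 is rgb(152, 252, 3).
Per channel, c → c + 0.38(255 − c):
  R: 152 + 0.38×(255−152) = 152 + 39.14 = 191.14 → 191
  G: 252 + 1.14 = 253.14 → 253
  B: 3 + 0.38×(255−3) = 3 + 95.76 = 98.76 → 99
After the tint: rgb(191, 253, 99) = #bffd63.
Per channel, c → c + 0.1(0 − c):
  R: 191 − 19.1 = 171.9 → 172
  G: 253 − 25.3 = 227.7 → 228
  B: 99 + 0.1×(0−99) = 99 − 9.9 = 89.1 → 89
rgb(172, 228, 89) = #ace459.

#ace459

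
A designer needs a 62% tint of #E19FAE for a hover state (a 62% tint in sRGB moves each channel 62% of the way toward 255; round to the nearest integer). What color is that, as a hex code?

#E19FAE is rgb(225, 159, 174).
Lerp each channel 62% toward 255:
  R: 225 + 18.6 = 243.6 → 244
  G: 159 + 59.52 = 218.52 → 219
  B: 174 + 50.22 = 224.22 → 224
rgb(244, 219, 224) = #F4DBE0.

#F4DBE0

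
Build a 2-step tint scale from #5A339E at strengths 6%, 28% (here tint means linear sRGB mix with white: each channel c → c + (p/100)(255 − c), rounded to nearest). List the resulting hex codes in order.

#5A339E is rgb(90, 51, 158).
6%: (90 + 9.9 = 99.9→100, 51 + 12.24 = 63.24→63, 158 + 5.82 = 163.82→164) → #643FA4
28%: (90 + 46.2 = 136.2→136, 51 + 57.12 = 108.12→108, 158 + 27.16 = 185.16→185) → #886CB9

#643FA4, #886CB9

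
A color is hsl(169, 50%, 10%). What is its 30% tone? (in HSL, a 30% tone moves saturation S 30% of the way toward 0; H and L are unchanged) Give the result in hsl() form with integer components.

S moves 30% from 50 toward 0: 50 − 15 = 35 → 35.
H and L are unchanged.

hsl(169, 35%, 10%)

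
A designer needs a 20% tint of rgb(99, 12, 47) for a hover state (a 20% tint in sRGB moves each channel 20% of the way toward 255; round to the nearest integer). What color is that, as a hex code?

Per channel, c → c + 0.2(255 − c):
  R: 99 + 31.2 = 130.2 → 130
  G: 12 + 0.2×(255−12) = 12 + 48.6 = 60.6 → 61
  B: 47 + 41.6 = 88.6 → 89
rgb(130, 61, 89) = #823D59.

#823D59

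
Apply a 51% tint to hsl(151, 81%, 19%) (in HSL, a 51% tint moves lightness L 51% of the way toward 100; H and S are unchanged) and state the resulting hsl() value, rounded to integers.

L moves 51% from 19 toward 100: 19 + 41.31 = 60.31 → 60.
H and S are unchanged.

hsl(151, 81%, 60%)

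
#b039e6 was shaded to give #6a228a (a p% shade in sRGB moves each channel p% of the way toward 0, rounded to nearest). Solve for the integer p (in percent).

40%

#b039e6 is rgb(176, 57, 230); #6a228a is rgb(106, 34, 138).
On the B channel (widest range): 138 ≈ 230 + (p/100)(0 − 230), so p ≈ 100×(138 − 230)/(0 − 230) = -9200/-230 = 40.00.
p = 40 reproduces all three channels after rounding.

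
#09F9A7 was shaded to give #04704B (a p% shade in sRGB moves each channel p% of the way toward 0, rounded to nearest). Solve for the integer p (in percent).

#09F9A7 is rgb(9, 249, 167); #04704B is rgb(4, 112, 75).
On the G channel (widest range): 112 ≈ 249 + (p/100)(0 − 249), so p ≈ 100×(112 − 249)/(0 − 249) = -13700/-249 = 55.02.
p = 55 reproduces all three channels after rounding.

55%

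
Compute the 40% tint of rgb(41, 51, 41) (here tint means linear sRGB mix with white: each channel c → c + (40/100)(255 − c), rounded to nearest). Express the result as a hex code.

#7f857f

A 40% tint moves each channel 40% toward 255:
  R: 41 + 0.4×(255−41) = 41 + 85.6 = 126.6 → 127
  G: 51 + 81.6 = 132.6 → 133
  B: 41 + 85.6 = 126.6 → 127
rgb(127, 133, 127) = #7f857f.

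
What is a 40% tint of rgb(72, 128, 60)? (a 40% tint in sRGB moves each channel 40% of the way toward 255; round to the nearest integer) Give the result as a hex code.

#91B38A

A 40% tint moves each channel 40% toward 255:
  R: 72 + 73.2 = 145.2 → 145
  G: 128 + 50.8 = 178.8 → 179
  B: 60 + 78 = 138 → 138
rgb(145, 179, 138) = #91B38A.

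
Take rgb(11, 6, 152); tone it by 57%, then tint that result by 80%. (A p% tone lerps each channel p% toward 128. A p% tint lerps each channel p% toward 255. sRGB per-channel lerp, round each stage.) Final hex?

Per channel, c → c + 0.57(128 − c):
  R: 11 + 0.57×(128−11) = 11 + 66.69 = 77.69 → 78
  G: 6 + 0.57×(128−6) = 6 + 69.54 = 75.54 → 76
  B: 152 + 0.57×(128−152) = 152 − 13.68 = 138.32 → 138
After the tone: rgb(78, 76, 138) = #4E4C8A.
Lerp each channel 80% toward 255:
  R: 78 + 0.8×(255−78) = 78 + 141.6 = 219.6 → 220
  G: 76 + 143.2 = 219.2 → 219
  B: 138 + 0.8×(255−138) = 138 + 93.6 = 231.6 → 232
rgb(220, 219, 232) = #DCDBE8.

#DCDBE8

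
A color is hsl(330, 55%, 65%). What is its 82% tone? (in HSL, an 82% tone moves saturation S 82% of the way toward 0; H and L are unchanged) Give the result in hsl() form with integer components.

hsl(330, 10%, 65%)

S moves 82% from 55 toward 0: 55 − 45.1 = 9.9 → 10.
H and L are unchanged.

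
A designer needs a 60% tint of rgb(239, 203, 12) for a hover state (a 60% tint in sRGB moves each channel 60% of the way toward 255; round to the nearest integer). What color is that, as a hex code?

#F9EA9E

Lerp each channel 60% toward 255:
  R: 239 + 0.6×(255−239) = 239 + 9.6 = 248.6 → 249
  G: 203 + 0.6×(255−203) = 203 + 31.2 = 234.2 → 234
  B: 12 + 0.6×(255−12) = 12 + 145.8 = 157.8 → 158
rgb(249, 234, 158) = #F9EA9E.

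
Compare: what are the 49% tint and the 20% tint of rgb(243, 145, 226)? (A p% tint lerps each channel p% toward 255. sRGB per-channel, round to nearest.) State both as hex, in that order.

#f9c7f0, #f5a7e8

49% tint:
  R: 243 + 5.88 = 248.88 → 249
  G: 145 + 53.9 = 198.9 → 199
  B: 226 + 14.21 = 240.21 → 240
  → #f9c7f0
20% tint:
  R: 243 + 2.4 = 245.4 → 245
  G: 145 + 0.2×(255−145) = 145 + 22 = 167 → 167
  B: 226 + 0.2×(255−226) = 226 + 5.8 = 231.8 → 232
  → #f5a7e8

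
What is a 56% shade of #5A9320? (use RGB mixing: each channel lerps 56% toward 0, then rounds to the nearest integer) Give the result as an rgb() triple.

rgb(40, 65, 14)

#5A9320 is rgb(90, 147, 32).
Per channel, c → c + 0.56(0 − c):
  R: 90 − 50.4 = 39.6 → 40
  G: 147 + 0.56×(0−147) = 147 − 82.32 = 64.68 → 65
  B: 32 − 17.92 = 14.08 → 14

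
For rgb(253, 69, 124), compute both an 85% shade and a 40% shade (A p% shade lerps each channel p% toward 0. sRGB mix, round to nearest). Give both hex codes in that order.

85% shade:
  R: 253 + 0.85×(0−253) = 253 − 215.05 = 37.95 → 38
  G: 69 + 0.85×(0−69) = 69 − 58.65 = 10.35 → 10
  B: 124 − 105.4 = 18.6 → 19
  → #260A13
40% shade:
  R: 253 + 0.4×(0−253) = 253 − 101.2 = 151.8 → 152
  G: 69 + 0.4×(0−69) = 69 − 27.6 = 41.4 → 41
  B: 124 + 0.4×(0−124) = 124 − 49.6 = 74.4 → 74
  → #98294A

#260A13, #98294A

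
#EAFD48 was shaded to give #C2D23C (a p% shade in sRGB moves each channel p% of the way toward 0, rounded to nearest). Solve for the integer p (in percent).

17%

#EAFD48 is rgb(234, 253, 72); #C2D23C is rgb(194, 210, 60).
On the G channel (widest range): 210 ≈ 253 + (p/100)(0 − 253), so p ≈ 100×(210 − 253)/(0 − 253) = -4300/-253 = 17.00.
p = 17 reproduces all three channels after rounding.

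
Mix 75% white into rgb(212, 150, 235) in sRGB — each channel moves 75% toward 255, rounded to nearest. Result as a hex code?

Lerp each channel 75% toward 255:
  R: 212 + 0.75×(255−212) = 212 + 32.25 = 244.25 → 244
  G: 150 + 78.75 = 228.75 → 229
  B: 235 + 15 = 250 → 250
rgb(244, 229, 250) = #F4E5FA.

#F4E5FA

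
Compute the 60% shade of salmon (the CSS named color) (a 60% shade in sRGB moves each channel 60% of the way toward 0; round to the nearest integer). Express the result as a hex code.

#64332E

CSS salmon is rgb(250, 128, 114).
Lerp each channel 60% toward 0:
  R: 250 + 0.6×(0−250) = 250 − 150 = 100 → 100
  G: 128 + 0.6×(0−128) = 128 − 76.8 = 51.2 → 51
  B: 114 − 68.4 = 45.6 → 46
rgb(100, 51, 46) = #64332E.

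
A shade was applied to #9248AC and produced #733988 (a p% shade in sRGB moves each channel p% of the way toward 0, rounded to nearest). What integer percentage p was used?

21%

#9248AC is rgb(146, 72, 172); #733988 is rgb(115, 57, 136).
On the B channel (widest range): 136 ≈ 172 + (p/100)(0 − 172), so p ≈ 100×(136 − 172)/(0 − 172) = -3600/-172 = 20.93.
p = 21 reproduces all three channels after rounding.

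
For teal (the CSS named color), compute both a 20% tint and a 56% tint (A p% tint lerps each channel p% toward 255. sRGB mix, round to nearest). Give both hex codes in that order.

#339999, #8fc7c7

CSS teal is rgb(0, 128, 128).
20% tint:
  R: 0 + 0.2×(255−0) = 0 + 51 = 51 → 51
  G: 128 + 25.4 = 153.4 → 153
  B: 128 + 0.2×(255−128) = 128 + 25.4 = 153.4 → 153
  → #339999
56% tint:
  R: 0 + 142.8 = 142.8 → 143
  G: 128 + 71.12 = 199.12 → 199
  B: 128 + 71.12 = 199.12 → 199
  → #8fc7c7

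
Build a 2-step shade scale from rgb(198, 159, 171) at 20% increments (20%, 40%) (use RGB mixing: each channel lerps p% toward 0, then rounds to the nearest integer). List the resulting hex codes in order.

20%: (198 − 39.6 = 158.4→158, 159 − 31.8 = 127.2→127, 171 − 34.2 = 136.8→137) → #9E7F89
40%: (198 − 79.2 = 118.8→119, 159 − 63.6 = 95.4→95, 171 − 68.4 = 102.6→103) → #775F67

#9E7F89, #775F67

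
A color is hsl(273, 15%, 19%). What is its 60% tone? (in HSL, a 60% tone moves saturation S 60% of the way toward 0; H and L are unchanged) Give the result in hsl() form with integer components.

S moves 60% from 15 toward 0: 15 − 9 = 6 → 6.
H and L are unchanged.

hsl(273, 6%, 19%)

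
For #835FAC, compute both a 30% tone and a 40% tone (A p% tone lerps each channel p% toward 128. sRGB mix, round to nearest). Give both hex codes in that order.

#835FAC is rgb(131, 95, 172).
30% tone:
  R: 131 + 0.3×(128−131) = 131 − 0.9 = 130.1 → 130
  G: 95 + 0.3×(128−95) = 95 + 9.9 = 104.9 → 105
  B: 172 + 0.3×(128−172) = 172 − 13.2 = 158.8 → 159
  → #82699F
40% tone:
  R: 131 + 0.4×(128−131) = 131 − 1.2 = 129.8 → 130
  G: 95 + 13.2 = 108.2 → 108
  B: 172 − 17.6 = 154.4 → 154
  → #826C9A

#82699F, #826C9A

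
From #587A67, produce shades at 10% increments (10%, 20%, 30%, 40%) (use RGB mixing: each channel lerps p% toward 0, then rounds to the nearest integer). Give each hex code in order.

#587A67 is rgb(88, 122, 103).
10%: (88 − 8.8 = 79.2→79, 122 − 12.2 = 109.8→110, 103 − 10.3 = 92.7→93) → #4F6E5D
20%: (88 − 17.6 = 70.4→70, 122 − 24.4 = 97.6→98, 103 − 20.6 = 82.4→82) → #466252
30%: (88 − 26.4 = 61.6→62, 122 − 36.6 = 85.4→85, 103 − 30.9 = 72.1→72) → #3E5548
40%: (88 − 35.2 = 52.8→53, 122 − 48.8 = 73.2→73, 103 − 41.2 = 61.8→62) → #35493E

#4F6E5D, #466252, #3E5548, #35493E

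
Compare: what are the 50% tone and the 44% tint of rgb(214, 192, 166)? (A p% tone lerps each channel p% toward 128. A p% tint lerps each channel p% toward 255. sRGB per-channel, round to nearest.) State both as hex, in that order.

50% tone:
  R: 214 + 0.5×(128−214) = 214 − 43 = 171 → 171
  G: 192 + 0.5×(128−192) = 192 − 32 = 160 → 160
  B: 166 + 0.5×(128−166) = 166 − 19 = 147 → 147
  → #aba093
44% tint:
  R: 214 + 0.44×(255−214) = 214 + 18.04 = 232.04 → 232
  G: 192 + 0.44×(255−192) = 192 + 27.72 = 219.72 → 220
  B: 166 + 39.16 = 205.16 → 205
  → #e8dccd

#aba093, #e8dccd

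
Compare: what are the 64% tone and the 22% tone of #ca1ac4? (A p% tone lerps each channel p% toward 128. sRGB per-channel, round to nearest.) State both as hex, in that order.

#ca1ac4 is rgb(202, 26, 196).
64% tone:
  R: 202 − 47.36 = 154.64 → 155
  G: 26 + 0.64×(128−26) = 26 + 65.28 = 91.28 → 91
  B: 196 − 43.52 = 152.48 → 152
  → #9b5b98
22% tone:
  R: 202 − 16.28 = 185.72 → 186
  G: 26 + 22.44 = 48.44 → 48
  B: 196 − 14.96 = 181.04 → 181
  → #ba30b5

#9b5b98, #ba30b5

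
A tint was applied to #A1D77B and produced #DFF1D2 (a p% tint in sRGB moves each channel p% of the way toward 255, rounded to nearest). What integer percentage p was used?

#A1D77B is rgb(161, 215, 123); #DFF1D2 is rgb(223, 241, 210).
On the B channel (widest range): 210 ≈ 123 + (p/100)(255 − 123), so p ≈ 100×(210 − 123)/(255 − 123) = 8700/132 = 65.91.
p = 66 reproduces all three channels after rounding.

66%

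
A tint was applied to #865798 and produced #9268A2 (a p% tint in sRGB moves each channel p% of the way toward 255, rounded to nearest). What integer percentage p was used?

10%

#865798 is rgb(134, 87, 152); #9268A2 is rgb(146, 104, 162).
On the G channel (widest range): 104 ≈ 87 + (p/100)(255 − 87), so p ≈ 100×(104 − 87)/(255 − 87) = 1700/168 = 10.12.
p = 10 reproduces all three channels after rounding.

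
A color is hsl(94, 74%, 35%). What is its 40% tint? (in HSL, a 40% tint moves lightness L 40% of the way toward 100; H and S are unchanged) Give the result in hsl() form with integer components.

L moves 40% from 35 toward 100: 35 + 26 = 61 → 61.
H and S are unchanged.

hsl(94, 74%, 61%)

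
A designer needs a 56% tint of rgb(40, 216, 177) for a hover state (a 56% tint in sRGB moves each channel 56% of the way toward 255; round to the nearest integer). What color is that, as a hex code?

Lerp each channel 56% toward 255:
  R: 40 + 120.4 = 160.4 → 160
  G: 216 + 21.84 = 237.84 → 238
  B: 177 + 43.68 = 220.68 → 221
rgb(160, 238, 221) = #A0EEDD.

#A0EEDD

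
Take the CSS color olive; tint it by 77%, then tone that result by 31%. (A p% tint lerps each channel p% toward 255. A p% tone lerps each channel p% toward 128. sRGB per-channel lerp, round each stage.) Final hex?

#C4C4AF

CSS olive is rgb(128, 128, 0).
Per channel, c → c + 0.77(255 − c):
  R: 128 + 0.77×(255−128) = 128 + 97.79 = 225.79 → 226
  G: 128 + 0.77×(255−128) = 128 + 97.79 = 225.79 → 226
  B: 0 + 196.35 = 196.35 → 196
After the tint: rgb(226, 226, 196) = #E2E2C4.
Lerp each channel 31% toward 128:
  R: 226 − 30.38 = 195.62 → 196
  G: 226 − 30.38 = 195.62 → 196
  B: 196 + 0.31×(128−196) = 196 − 21.08 = 174.92 → 175
rgb(196, 196, 175) = #C4C4AF.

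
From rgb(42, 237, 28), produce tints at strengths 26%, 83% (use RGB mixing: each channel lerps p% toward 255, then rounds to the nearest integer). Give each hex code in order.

#61F257, #DBFCD8

26%: (42 + 55.38 = 97.38→97, 237 + 4.68 = 241.68→242, 28 + 59.02 = 87.02→87) → #61F257
83%: (42 + 176.79 = 218.79→219, 237 + 14.94 = 251.94→252, 28 + 188.41 = 216.41→216) → #DBFCD8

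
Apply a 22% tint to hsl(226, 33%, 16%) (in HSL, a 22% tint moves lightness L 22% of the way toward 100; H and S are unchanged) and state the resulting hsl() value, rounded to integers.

L moves 22% from 16 toward 100: 16 + 18.48 = 34.48 → 34.
H and S are unchanged.

hsl(226, 33%, 34%)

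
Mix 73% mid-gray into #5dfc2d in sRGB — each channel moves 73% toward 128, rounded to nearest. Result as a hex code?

#5dfc2d is rgb(93, 252, 45).
Per channel, c → c + 0.73(128 − c):
  R: 93 + 25.55 = 118.55 → 119
  G: 252 + 0.73×(128−252) = 252 − 90.52 = 161.48 → 161
  B: 45 + 60.59 = 105.59 → 106
rgb(119, 161, 106) = #77a16a.

#77a16a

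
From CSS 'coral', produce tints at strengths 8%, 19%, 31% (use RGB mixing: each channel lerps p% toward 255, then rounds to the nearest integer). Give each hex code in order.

#FF895E, #FF9771, #FFA786

CSS coral is rgb(255, 127, 80).
8%: (255→255, 127 + 10.24 = 137.24→137, 80 + 14 = 94→94) → #FF895E
19%: (255→255, 127 + 24.32 = 151.32→151, 80 + 33.25 = 113.25→113) → #FF9771
31%: (255→255, 127 + 39.68 = 166.68→167, 80 + 54.25 = 134.25→134) → #FFA786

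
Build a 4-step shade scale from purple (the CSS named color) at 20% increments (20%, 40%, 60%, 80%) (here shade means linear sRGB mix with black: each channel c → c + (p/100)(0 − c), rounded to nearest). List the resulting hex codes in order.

CSS purple is rgb(128, 0, 128).
20%: (128 − 25.6 = 102.4→102, 0→0, 128 − 25.6 = 102.4→102) → #660066
40%: (128 − 51.2 = 76.8→77, 0→0, 128 − 51.2 = 76.8→77) → #4D004D
60%: (128 − 76.8 = 51.2→51, 0→0, 128 − 76.8 = 51.2→51) → #330033
80%: (128 − 102.4 = 25.6→26, 0→0, 128 − 102.4 = 25.6→26) → #1A001A

#660066, #4D004D, #330033, #1A001A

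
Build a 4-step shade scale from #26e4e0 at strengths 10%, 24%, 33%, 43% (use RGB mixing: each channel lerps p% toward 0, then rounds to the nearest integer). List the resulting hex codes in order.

#26e4e0 is rgb(38, 228, 224).
10%: (38 − 3.8 = 34.2→34, 228 − 22.8 = 205.2→205, 224 − 22.4 = 201.6→202) → #22cdca
24%: (38 − 9.12 = 28.88→29, 228 − 54.72 = 173.28→173, 224 − 53.76 = 170.24→170) → #1dadaa
33%: (38 − 12.54 = 25.46→25, 228 − 75.24 = 152.76→153, 224 − 73.92 = 150.08→150) → #199996
43%: (38 − 16.34 = 21.66→22, 228 − 98.04 = 129.96→130, 224 − 96.32 = 127.68→128) → #168280

#22cdca, #1dadaa, #199996, #168280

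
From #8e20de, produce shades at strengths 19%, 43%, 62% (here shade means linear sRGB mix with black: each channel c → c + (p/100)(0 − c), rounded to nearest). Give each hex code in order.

#8e20de is rgb(142, 32, 222).
19%: (142 − 26.98 = 115.02→115, 32 − 6.08 = 25.92→26, 222 − 42.18 = 179.82→180) → #731ab4
43%: (142 − 61.06 = 80.94→81, 32 − 13.76 = 18.24→18, 222 − 95.46 = 126.54→127) → #51127f
62%: (142 − 88.04 = 53.96→54, 32 − 19.84 = 12.16→12, 222 − 137.64 = 84.36→84) → #360c54

#731ab4, #51127f, #360c54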